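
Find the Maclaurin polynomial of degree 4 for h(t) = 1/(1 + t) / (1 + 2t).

31*t^4 - 15*t^3 + 7*t^2 - 3*t + 1

Multiply the two series term by term and collect like powers.
[t^0] = 1;  [t^1] = -3;  [t^2] = 7;  [t^3] = -15;  [t^4] = 31.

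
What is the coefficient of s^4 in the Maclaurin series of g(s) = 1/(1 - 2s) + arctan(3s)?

16

Add the two expansions coefficient-wise.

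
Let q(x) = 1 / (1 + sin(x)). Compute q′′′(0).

Expand as Σ (-1)^k u^k with u equal to the inner function's series.
The coefficient of x^3 in the expansion is -5/6, so q′′′(0) = 3! * (-5/6) = -5.

-5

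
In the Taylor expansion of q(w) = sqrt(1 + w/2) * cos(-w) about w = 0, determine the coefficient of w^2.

-17/32

Expand each factor separately, then convolve coefficients.
q(0) = 1
q′(0) = 1/4
q′′(0) = -17/16
So c_2 = q′′(0)/2! = -17/32.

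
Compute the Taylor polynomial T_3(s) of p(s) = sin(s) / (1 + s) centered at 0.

Take the Cauchy product of the two expansions.
p(0) = 0
p′(0) = 1
p′′(0) = -2
p′′′(0) = 5
Dividing each by k! gives the coefficients c_0, ..., c_3.

5*s^3/6 - s^2 + s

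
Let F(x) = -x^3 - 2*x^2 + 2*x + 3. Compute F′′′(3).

Differentiate repeatedly and evaluate at the center.
The coefficient of (x - 3)^3 in the expansion is -1, so F′′′(3) = 3! * (-1) = -6.

-6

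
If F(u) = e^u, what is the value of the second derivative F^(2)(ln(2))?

2

From the series, [(u - ln(2))^2] F = 1; multiply by 2! = 2 to get 2.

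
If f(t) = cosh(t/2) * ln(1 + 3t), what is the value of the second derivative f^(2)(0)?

Take the Cauchy product of the two expansions.
From the series, [t^2] f = -9/2; multiply by 2! = 2 to get -9.

-9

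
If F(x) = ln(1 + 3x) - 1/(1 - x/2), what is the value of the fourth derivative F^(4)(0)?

-975/2

Expand each term separately and add.
From the series, [x^4] F = -325/16; multiply by 4! = 24 to get -975/2.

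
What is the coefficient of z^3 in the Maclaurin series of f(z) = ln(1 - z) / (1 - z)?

-11/6

Take the Cauchy product of the two expansions.
f(0) = 0
f′(0) = -1
f′′(0) = -3
f′′′(0) = -11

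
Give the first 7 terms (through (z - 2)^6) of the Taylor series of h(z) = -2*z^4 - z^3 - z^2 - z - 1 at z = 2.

-2*(z - 2)^4 - 17*(z - 2)^3 - 55*(z - 2)^2 - 81*(z - 2) - 47

Use the known series and substitute for the argument.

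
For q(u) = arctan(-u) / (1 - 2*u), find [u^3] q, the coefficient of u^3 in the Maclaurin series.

Expand 1/(denominator) as a geometric series and multiply by the numerator's series.

-11/3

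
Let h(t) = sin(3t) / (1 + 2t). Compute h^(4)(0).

-360

Take the Cauchy product of the two expansions.
From the series, [t^4] h = -15; multiply by 4! = 24 to get -360.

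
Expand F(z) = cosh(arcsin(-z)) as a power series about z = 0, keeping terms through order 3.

Compose series: expand the inner function first, then feed it into the outer expansion.
F(0) = 1
F′(0) = 0
F′′(0) = 1
F′′′(0) = 0

z^2/2 + 1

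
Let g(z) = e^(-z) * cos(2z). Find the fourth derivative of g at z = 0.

-7

Expand each factor separately, then convolve coefficients.
The coefficient of z^4 in the expansion is -7/24, so g^(4)(0) = 4! * (-7/24) = -7.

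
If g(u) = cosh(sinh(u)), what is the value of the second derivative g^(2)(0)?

Let u equal the inner series; expand the outer function in u and truncate.
From the series, [u^2] g = 1/2; multiply by 2! = 2 to get 1.

1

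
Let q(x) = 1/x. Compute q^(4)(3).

8/81

The coefficient of (x - 3)^4 in the expansion is 1/243, so q^(4)(3) = 4! * (1/243) = 8/81.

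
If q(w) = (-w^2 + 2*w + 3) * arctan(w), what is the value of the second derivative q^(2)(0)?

4

Distribute the polynomial across the series and collect like powers.
The coefficient of w^2 in the expansion is 2, so q′′(0) = 2! * (2) = 4.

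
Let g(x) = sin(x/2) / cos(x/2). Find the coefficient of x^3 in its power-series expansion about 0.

Write the quotient as an unknown series and match coefficients against numerator = denominator · series.
[x^0] = 0;  [x^1] = 1/2;  [x^2] = 0;  [x^3] = 1/24.

1/24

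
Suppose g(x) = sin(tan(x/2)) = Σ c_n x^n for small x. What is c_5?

Compose series: expand the inner function first, then feed it into the outer expansion.
g(0) = 0
g′(0) = 1/2
g′′(0) = 0
g′′′(0) = 1/8
g^(4)(0) = 0
g^(5)(0) = -3/32

-1/1280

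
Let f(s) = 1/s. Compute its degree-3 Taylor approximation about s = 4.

-(s - 4)^3/256 + (s - 4)^2/64 - (s - 4)/16 + 1/4

Compute the successive derivatives at the expansion point and divide by k!.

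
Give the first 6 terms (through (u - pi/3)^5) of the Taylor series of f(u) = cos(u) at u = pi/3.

-sqrt(3)*(u - pi/3)^5/240 + (u - pi/3)^4/48 + sqrt(3)*(u - pi/3)^3/12 - (u - pi/3)^2/4 - sqrt(3)*(u - pi/3)/2 + 1/2

f(pi/3) = 1/2
f′(pi/3) = -sqrt(3)/2
f′′(pi/3) = -1/2
f′′′(pi/3) = sqrt(3)/2
f^(4)(pi/3) = 1/2
f^(5)(pi/3) = -sqrt(3)/2
Then c_k = f^(k)(pi/3)/k! gives each Taylor coefficient.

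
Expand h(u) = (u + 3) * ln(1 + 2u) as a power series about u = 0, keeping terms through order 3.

Shift and add copies of the series according to the polynomial's terms.

6*u^3 - 4*u^2 + 6*u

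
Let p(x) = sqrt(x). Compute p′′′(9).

1/648

Differentiate repeatedly and evaluate at the center.
The coefficient of (x - 9)^3 in the expansion is 1/3888, so p′′′(9) = 3! * (1/3888) = 1/648.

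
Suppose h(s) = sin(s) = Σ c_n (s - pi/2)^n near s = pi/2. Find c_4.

Differentiate repeatedly and evaluate at the center.
h(pi/2) = 1
h′(pi/2) = 0
h′′(pi/2) = -1
h′′′(pi/2) = 0
h^(4)(pi/2) = 1

1/24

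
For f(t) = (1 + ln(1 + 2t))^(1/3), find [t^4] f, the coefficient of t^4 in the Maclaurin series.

Plug the Maclaurin series of the inner function into that of the outer and collect terms.
[t^0] = 1;  [t^1] = 2/3;  [t^2] = -10/9;  [t^3] = 184/81;  [t^4] = -1240/243.

-1240/243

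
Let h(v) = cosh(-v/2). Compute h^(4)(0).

From the series, [v^4] h = 1/384; multiply by 4! = 24 to get 1/16.

1/16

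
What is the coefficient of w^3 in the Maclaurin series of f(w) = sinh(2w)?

f(0) = 0
f′(0) = 2
f′′(0) = 0
f′′′(0) = 8

4/3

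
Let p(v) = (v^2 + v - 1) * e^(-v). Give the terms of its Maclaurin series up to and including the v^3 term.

Multiply each power in the prefactor through the base expansion.

-v^3/3 - v^2/2 + 2*v - 1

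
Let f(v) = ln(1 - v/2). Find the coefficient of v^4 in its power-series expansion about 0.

-1/64

[v^0] = 0;  [v^1] = -1/2;  [v^2] = -1/8;  [v^3] = -1/24;  [v^4] = -1/64.
So c_4 = f^(4)(0)/4! = -1/64.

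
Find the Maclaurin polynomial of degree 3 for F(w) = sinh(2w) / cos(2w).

Invert the denominator's series and multiply.

16*w^3/3 + 2*w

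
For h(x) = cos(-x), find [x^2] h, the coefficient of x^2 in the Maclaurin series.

-1/2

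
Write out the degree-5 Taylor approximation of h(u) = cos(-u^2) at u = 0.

1 - u^4/2

Apply the Taylor formula c_k = f^(k)(a)/k!.
h(0) = 1
h′(0) = 0
h′′(0) = 0
h′′′(0) = 0
h^(4)(0) = -12
h^(5)(0) = 0
Dividing each by k! gives the coefficients c_0, ..., c_5.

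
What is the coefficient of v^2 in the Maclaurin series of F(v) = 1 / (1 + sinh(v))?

1

Write 1/(1+u) = 1 - u + u^2 - u^3 + ... and substitute the series for u.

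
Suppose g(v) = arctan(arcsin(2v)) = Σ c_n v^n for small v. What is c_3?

-4/3

Let u equal the inner series; expand the outer function in u and truncate.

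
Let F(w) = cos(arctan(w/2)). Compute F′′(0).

-1/4

Substitute the inner expansion into the outer series and collect powers.
From the series, [w^2] F = -1/8; multiply by 2! = 2 to get -1/4.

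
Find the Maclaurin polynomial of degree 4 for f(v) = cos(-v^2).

Compute the successive derivatives at the expansion point and divide by k!.
f(0) = 1
f′(0) = 0
f′′(0) = 0
f′′′(0) = 0
f^(4)(0) = -12
Dividing each by k! gives the coefficients c_0, ..., c_4.

1 - v^4/2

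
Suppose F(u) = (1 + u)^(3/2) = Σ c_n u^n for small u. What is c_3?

-1/16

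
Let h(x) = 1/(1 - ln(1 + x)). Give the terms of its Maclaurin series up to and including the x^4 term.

Plug the Maclaurin series of the inner function into that of the outer and collect terms.
h(0) = 1
h′(0) = 1
h′′(0) = 1
h′′′(0) = 2
h^(4)(0) = 4

x^4/6 + x^3/3 + x^2/2 + x + 1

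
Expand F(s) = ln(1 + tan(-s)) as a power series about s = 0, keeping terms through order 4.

Let u equal the inner series; expand the outer function in u and truncate.
F(0) = 0
F′(0) = -1
F′′(0) = -1
F′′′(0) = -4
F^(4)(0) = -14

-7*s^4/12 - 2*s^3/3 - s^2/2 - s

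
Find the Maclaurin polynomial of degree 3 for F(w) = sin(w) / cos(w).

w^3/3 + w

Divide the numerator series by the denominator series (power-series long division).
[w^0] = 0;  [w^1] = 1;  [w^2] = 0;  [w^3] = 1/3.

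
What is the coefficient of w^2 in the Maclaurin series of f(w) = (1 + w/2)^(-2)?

3/4

[w^0] = 1;  [w^1] = -1;  [w^2] = 3/4.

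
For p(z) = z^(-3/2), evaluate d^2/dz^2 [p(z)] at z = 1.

15/4

The coefficient of (z - 1)^2 in the expansion is 15/8, so p′′(1) = 2! * (15/8) = 15/4.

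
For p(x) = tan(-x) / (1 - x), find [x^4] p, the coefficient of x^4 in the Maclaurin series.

-4/3

Expand each factor separately, then convolve coefficients.
p(0) = 0
p′(0) = -1
p′′(0) = -2
p′′′(0) = -8
p^(4)(0) = -32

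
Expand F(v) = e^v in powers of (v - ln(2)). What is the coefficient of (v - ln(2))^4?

[(v - ln(2))^0] = 2;  [(v - ln(2))^1] = 2;  [(v - ln(2))^2] = 1;  [(v - ln(2))^3] = 1/3;  [(v - ln(2))^4] = 1/12.
So c_4 = F^(4)(ln(2))/4! = 1/12.

1/12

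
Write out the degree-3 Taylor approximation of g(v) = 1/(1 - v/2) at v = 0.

v^3/8 + v^2/4 + v/2 + 1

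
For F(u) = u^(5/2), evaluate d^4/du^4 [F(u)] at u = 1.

From the series, [(u - 1)^4] F = -5/128; multiply by 4! = 24 to get -15/16.

-15/16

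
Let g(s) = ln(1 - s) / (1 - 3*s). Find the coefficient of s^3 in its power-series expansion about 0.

Multiply the numerator's expansion by the denominator's geometric series.
g(0) = 0
g′(0) = -1
g′′(0) = -7
g′′′(0) = -65
The Taylor polynomial is Σ g^(k)(0)/k! · s^k.

-65/6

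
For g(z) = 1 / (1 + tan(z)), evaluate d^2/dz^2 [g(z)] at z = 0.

2

Use the geometric series for the reciprocal, then substitute.
The coefficient of z^2 in the expansion is 1, so g′′(0) = 2! * (1) = 2.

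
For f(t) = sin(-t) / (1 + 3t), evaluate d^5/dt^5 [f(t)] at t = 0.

Take the Cauchy product of the two expansions.
The coefficient of t^5 in the expansion is -9541/120, so f^(5)(0) = 5! * (-9541/120) = -9541.

-9541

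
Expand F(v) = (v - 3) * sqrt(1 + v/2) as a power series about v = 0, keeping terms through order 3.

Distribute the polynomial across the series and collect like powers.
[v^0] = -3;  [v^1] = 1/4;  [v^2] = 11/32;  [v^3] = -7/128.

-7*v^3/128 + 11*v^2/32 + v/4 - 3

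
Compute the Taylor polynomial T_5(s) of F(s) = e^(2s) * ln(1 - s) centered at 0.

Take the Cauchy product of the two expansions.
F(0) = 0
F′(0) = -1
F′′(0) = -5
F′′′(0) = -20
F^(4)(0) = -78
F^(5)(0) = -324
The Taylor polynomial is Σ F^(k)(0)/k! · s^k.

-27*s^5/10 - 13*s^4/4 - 10*s^3/3 - 5*s^2/2 - s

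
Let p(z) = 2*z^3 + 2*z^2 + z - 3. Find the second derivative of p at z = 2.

28

Apply the Taylor formula c_k = f^(k)(a)/k!.
From the series, [(z - 2)^2] p = 14; multiply by 2! = 2 to get 28.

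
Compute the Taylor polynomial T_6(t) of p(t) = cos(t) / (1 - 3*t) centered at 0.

Expand 1/(denominator) as a geometric series and multiply by the numerator's series.

495989*t^6/720 + 1837*t^5/8 + 1837*t^4/24 + 51*t^3/2 + 17*t^2/2 + 3*t + 1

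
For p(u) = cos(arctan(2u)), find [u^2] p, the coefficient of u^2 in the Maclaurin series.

Compose series: expand the inner function first, then feed it into the outer expansion.
p(0) = 1
p′(0) = 0
p′′(0) = -4
Dividing each by k! gives the coefficients c_0, ..., c_2.

-2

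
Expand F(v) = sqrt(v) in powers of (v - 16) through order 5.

7*(v - 16)^5/67108864 - 5*(v - 16)^4/2097152 + (v - 16)^3/16384 - (v - 16)^2/512 + (v - 16)/8 + 4

F(16) = 4
F′(16) = 1/8
F′′(16) = -1/256
F′′′(16) = 3/8192
F^(4)(16) = -15/262144
F^(5)(16) = 105/8388608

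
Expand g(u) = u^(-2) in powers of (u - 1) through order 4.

5*(u - 1)^4 - 4*(u - 1)^3 + 3*(u - 1)^2 - 2*(u - 1) + 1

g(1) = 1
g′(1) = -2
g′′(1) = 6
g′′′(1) = -24
g^(4)(1) = 120
Dividing each by k! gives the coefficients c_0, ..., c_4.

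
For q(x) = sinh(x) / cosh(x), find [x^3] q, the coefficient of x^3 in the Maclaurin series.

Divide the numerator series by the denominator series (power-series long division).
q(0) = 0
q′(0) = 1
q′′(0) = 0
q′′′(0) = -2
Dividing each by k! gives the coefficients c_0, ..., c_3.

-1/3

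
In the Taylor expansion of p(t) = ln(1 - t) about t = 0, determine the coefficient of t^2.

-1/2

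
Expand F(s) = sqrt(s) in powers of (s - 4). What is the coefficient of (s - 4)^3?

1/512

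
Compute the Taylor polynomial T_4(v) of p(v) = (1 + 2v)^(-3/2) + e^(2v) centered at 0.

Add the two expansions coefficient-wise.
[v^0] = 2;  [v^1] = -1;  [v^2] = 19/2;  [v^3] = -97/6;  [v^4] = 961/24.

961*v^4/24 - 97*v^3/6 + 19*v^2/2 - v + 2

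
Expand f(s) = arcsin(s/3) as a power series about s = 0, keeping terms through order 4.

s^3/162 + s/3

[s^0] = 0;  [s^1] = 1/3;  [s^2] = 0;  [s^3] = 1/162;  [s^4] = 0.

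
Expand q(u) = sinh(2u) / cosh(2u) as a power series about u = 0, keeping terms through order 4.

Divide the numerator series by the denominator series (power-series long division).
q(0) = 0
q′(0) = 2
q′′(0) = 0
q′′′(0) = -16
q^(4)(0) = 0

-8*u^3/3 + 2*u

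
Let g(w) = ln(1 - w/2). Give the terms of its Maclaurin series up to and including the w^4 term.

g(0) = 0
g′(0) = -1/2
g′′(0) = -1/4
g′′′(0) = -1/4
g^(4)(0) = -3/8
Dividing each by k! gives the coefficients c_0, ..., c_4.

-w^4/64 - w^3/24 - w^2/8 - w/2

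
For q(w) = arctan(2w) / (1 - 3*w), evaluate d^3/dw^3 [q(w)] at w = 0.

Multiply the numerator's expansion by the denominator's geometric series.
From the series, [w^3] q = 46/3; multiply by 3! = 6 to get 92.

92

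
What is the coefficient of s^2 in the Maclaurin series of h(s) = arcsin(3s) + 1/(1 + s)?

Combine the two series term by term.
So c_2 = h′′(0)/2! = 1.

1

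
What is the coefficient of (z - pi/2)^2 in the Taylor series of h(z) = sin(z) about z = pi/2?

-1/2

h(pi/2) = 1
h′(pi/2) = 0
h′′(pi/2) = -1
So c_2 = h′′(pi/2)/2! = -1/2.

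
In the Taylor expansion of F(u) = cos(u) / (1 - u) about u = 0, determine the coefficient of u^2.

1/2

Multiply the two series term by term and collect like powers.
F(0) = 1
F′(0) = 1
F′′(0) = 1
So c_2 = F′′(0)/2! = 1/2.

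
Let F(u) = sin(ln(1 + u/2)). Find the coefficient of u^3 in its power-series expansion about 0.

Plug the Maclaurin series of the inner function into that of the outer and collect terms.
[u^0] = 0;  [u^1] = 1/2;  [u^2] = -1/8;  [u^3] = 1/48.

1/48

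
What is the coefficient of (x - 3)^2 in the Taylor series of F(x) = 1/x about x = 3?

Differentiate repeatedly and evaluate at the center.

1/27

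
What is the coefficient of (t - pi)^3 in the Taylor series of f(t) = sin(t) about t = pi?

1/6

f(pi) = 0
f′(pi) = -1
f′′(pi) = 0
f′′′(pi) = 1
The Taylor polynomial is Σ f^(k)(pi)/k! · (t - pi)^k.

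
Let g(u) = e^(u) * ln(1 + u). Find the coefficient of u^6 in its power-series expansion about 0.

-7/144

Write out both Maclaurin series and multiply, keeping only the needed powers.
g(0) = 0
g′(0) = 1
g′′(0) = 1
g′′′(0) = 2
g^(4)(0) = 0
g^(5)(0) = 9
g^(6)(0) = -35
Then c_k = g^(k)(0)/k! gives each Taylor coefficient.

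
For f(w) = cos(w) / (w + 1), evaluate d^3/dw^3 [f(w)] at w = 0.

Multiply the numerator's expansion by the denominator's geometric series.
The coefficient of w^3 in the expansion is -1/2, so f′′′(0) = 3! * (-1/2) = -3.

-3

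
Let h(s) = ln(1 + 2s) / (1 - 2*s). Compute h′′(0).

Multiply the numerator's expansion by the denominator's geometric series.
The coefficient of s^2 in the expansion is 2, so h′′(0) = 2! * (2) = 4.

4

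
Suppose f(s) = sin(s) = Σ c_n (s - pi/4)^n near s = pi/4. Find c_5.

c_5 = f^(5)(pi/4)/5! = sqrt(2)/240.

sqrt(2)/240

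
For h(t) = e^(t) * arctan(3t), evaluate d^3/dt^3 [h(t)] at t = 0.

-45

Take the Cauchy product of the two expansions.
The coefficient of t^3 in the expansion is -15/2, so h′′′(0) = 3! * (-15/2) = -45.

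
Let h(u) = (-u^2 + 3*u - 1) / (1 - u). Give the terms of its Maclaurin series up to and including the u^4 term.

Multiply each power in the prefactor through the base expansion.
h(0) = -1
h′(0) = 2
h′′(0) = 2
h′′′(0) = 6
h^(4)(0) = 24

u^4 + u^3 + u^2 + 2*u - 1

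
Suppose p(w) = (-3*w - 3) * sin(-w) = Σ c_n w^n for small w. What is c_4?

Multiply each power in the prefactor through the base expansion.
[w^0] = 0;  [w^1] = 3;  [w^2] = 3;  [w^3] = -1/2;  [w^4] = -1/2.

-1/2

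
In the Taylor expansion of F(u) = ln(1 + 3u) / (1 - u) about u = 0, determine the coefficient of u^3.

Expand each factor separately, then convolve coefficients.
F(0) = 0
F′(0) = 3
F′′(0) = -3
F′′′(0) = 45

15/2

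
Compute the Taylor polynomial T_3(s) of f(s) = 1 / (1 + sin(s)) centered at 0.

-5*s^3/6 + s^2 - s + 1

Use the geometric series for the reciprocal, then substitute.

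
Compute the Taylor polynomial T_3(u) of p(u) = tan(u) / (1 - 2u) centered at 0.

Write out both Maclaurin series and multiply, keeping only the needed powers.

13*u^3/3 + 2*u^2 + u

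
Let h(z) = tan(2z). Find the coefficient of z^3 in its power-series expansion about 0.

8/3

h(0) = 0
h′(0) = 2
h′′(0) = 0
h′′′(0) = 16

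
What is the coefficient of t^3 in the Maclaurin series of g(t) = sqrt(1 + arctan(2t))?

Compose series: expand the inner function first, then feed it into the outer expansion.
g(0) = 1
g′(0) = 1
g′′(0) = -1
g′′′(0) = -5
So c_3 = g′′′(0)/3! = -5/6.

-5/6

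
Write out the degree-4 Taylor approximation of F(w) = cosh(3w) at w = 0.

27*w^4/8 + 9*w^2/2 + 1

Apply the Taylor formula c_k = f^(k)(a)/k!.
F(0) = 1
F′(0) = 0
F′′(0) = 9
F′′′(0) = 0
F^(4)(0) = 81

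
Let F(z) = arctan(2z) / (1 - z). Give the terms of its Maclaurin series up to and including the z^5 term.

86*z^5/15 - 2*z^4/3 - 2*z^3/3 + 2*z^2 + 2*z

Use 1/(1 - r) = Σ r^k on the denominator, then take the Cauchy product.
[z^0] = 0;  [z^1] = 2;  [z^2] = 2;  [z^3] = -2/3;  [z^4] = -2/3;  [z^5] = 86/15.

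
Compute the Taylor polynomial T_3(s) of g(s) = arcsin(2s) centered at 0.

4*s^3/3 + 2*s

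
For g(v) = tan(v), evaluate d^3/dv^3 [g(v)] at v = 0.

From the series, [v^3] g = 1/3; multiply by 3! = 6 to get 2.

2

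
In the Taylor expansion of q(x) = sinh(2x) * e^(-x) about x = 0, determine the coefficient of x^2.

Expand each factor separately, then convolve coefficients.
[x^0] = 0;  [x^1] = 2;  [x^2] = -2.

-2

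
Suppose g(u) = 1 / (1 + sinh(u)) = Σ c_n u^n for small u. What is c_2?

Expand as Σ (-1)^k u^k with u equal to the inner function's series.
g(0) = 1
g′(0) = -1
g′′(0) = 2

1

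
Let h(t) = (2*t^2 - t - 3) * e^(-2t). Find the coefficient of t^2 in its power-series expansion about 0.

-2

Shift and add copies of the series according to the polynomial's terms.
h(0) = -3
h′(0) = 5
h′′(0) = -4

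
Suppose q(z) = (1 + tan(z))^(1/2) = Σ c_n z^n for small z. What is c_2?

-1/8

Plug the Maclaurin series of the inner function into that of the outer and collect terms.
q(0) = 1
q′(0) = 1/2
q′′(0) = -1/4
So c_2 = q′′(0)/2! = -1/8.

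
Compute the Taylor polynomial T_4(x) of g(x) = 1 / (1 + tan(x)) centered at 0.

5*x^4/3 - 4*x^3/3 + x^2 - x + 1

Use the geometric series for the reciprocal, then substitute.
g(0) = 1
g′(0) = -1
g′′(0) = 2
g′′′(0) = -8
g^(4)(0) = 40
Then c_k = g^(k)(0)/k! gives each Taylor coefficient.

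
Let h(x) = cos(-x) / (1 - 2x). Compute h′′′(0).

Expand each factor separately, then convolve coefficients.
The coefficient of x^3 in the expansion is 7, so h′′′(0) = 3! * (7) = 42.

42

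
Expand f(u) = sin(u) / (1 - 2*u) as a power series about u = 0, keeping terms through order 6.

1841*u^6/60 + 1841*u^5/120 + 23*u^4/3 + 23*u^3/6 + 2*u^2 + u

Expand 1/(denominator) as a geometric series and multiply by the numerator's series.
f(0) = 0
f′(0) = 1
f′′(0) = 4
f′′′(0) = 23
f^(4)(0) = 184
f^(5)(0) = 1841
f^(6)(0) = 22092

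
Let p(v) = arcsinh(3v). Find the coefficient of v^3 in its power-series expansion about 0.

-9/2

c_3 = p′′′(0)/3! = -9/2.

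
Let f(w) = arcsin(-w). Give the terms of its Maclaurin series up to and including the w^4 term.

-w^3/6 - w

[w^0] = 0;  [w^1] = -1;  [w^2] = 0;  [w^3] = -1/6;  [w^4] = 0.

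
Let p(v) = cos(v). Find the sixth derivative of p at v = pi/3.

-1/2

Use the known series and substitute for the argument.
From the series, [(v - pi/3)^6] p = -1/1440; multiply by 6! = 720 to get -1/2.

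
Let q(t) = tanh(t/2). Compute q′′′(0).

-1/4

Use the known series and substitute for the argument.
The coefficient of t^3 in the expansion is -1/24, so q′′′(0) = 3! * (-1/24) = -1/4.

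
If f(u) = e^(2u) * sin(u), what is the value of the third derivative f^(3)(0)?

11

Expand each factor separately, then convolve coefficients.
From the series, [u^3] f = 11/6; multiply by 3! = 6 to get 11.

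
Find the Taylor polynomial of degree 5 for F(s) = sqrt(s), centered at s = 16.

7*(s - 16)^5/67108864 - 5*(s - 16)^4/2097152 + (s - 16)^3/16384 - (s - 16)^2/512 + (s - 16)/8 + 4

Use the known series and substitute for the argument.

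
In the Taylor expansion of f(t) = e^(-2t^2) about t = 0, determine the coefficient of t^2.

Compute the successive derivatives at the expansion point and divide by k!.

-2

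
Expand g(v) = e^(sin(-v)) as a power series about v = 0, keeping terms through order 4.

Compose series: expand the inner function first, then feed it into the outer expansion.

-v^4/8 + v^2/2 - v + 1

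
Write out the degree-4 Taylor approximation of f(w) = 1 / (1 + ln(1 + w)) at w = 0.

Expand as Σ (-1)^k u^k with u equal to the inner function's series.
f(0) = 1
f′(0) = -1
f′′(0) = 3
f′′′(0) = -14
f^(4)(0) = 88

11*w^4/3 - 7*w^3/3 + 3*w^2/2 - w + 1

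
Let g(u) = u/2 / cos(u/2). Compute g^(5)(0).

Write the quotient as an unknown series and match coefficients against numerator = denominator · series.
From the series, [u^5] g = 5/768; multiply by 5! = 120 to get 25/32.

25/32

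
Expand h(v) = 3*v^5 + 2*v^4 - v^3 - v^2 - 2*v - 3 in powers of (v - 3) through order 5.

h(3) = 846
h′(3) = 1396
h′′(3) = 1816
h′′′(3) = 1758
h^(4)(3) = 1128
h^(5)(3) = 360
Dividing each by k! gives the coefficients c_0, ..., c_5.

3*(v - 3)^5 + 47*(v - 3)^4 + 293*(v - 3)^3 + 908*(v - 3)^2 + 1396*(v - 3) + 846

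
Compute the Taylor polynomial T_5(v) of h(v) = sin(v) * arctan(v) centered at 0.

-v^4/2 + v^2

Multiply the two series term by term and collect like powers.
h(0) = 0
h′(0) = 0
h′′(0) = 2
h′′′(0) = 0
h^(4)(0) = -12
h^(5)(0) = 0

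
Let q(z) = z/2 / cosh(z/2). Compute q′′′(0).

-3/8

Divide the numerator series by the denominator series (power-series long division).
From the series, [z^3] q = -1/16; multiply by 3! = 6 to get -3/8.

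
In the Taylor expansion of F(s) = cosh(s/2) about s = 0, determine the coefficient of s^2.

1/8

F(0) = 1
F′(0) = 0
F′′(0) = 1/4
So c_2 = F′′(0)/2! = 1/8.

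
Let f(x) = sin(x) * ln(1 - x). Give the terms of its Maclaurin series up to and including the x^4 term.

Take the Cauchy product of the two expansions.
[x^0] = 0;  [x^1] = 0;  [x^2] = -1;  [x^3] = -1/2;  [x^4] = -1/6.

-x^4/6 - x^3/2 - x^2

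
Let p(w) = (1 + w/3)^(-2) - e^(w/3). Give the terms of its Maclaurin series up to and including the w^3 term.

-25*w^3/162 + 5*w^2/18 - w

Expand each term separately and add.
p(0) = 0
p′(0) = -1
p′′(0) = 5/9
p′′′(0) = -25/27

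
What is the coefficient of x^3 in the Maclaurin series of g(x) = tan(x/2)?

Differentiate repeatedly and evaluate at the center.
So c_3 = g′′′(0)/3! = 1/24.

1/24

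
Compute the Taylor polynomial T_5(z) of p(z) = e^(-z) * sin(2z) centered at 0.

Multiply the two series term by term and collect like powers.
p(0) = 0
p′(0) = 2
p′′(0) = -4
p′′′(0) = -2
p^(4)(0) = 24
p^(5)(0) = -38
Dividing each by k! gives the coefficients c_0, ..., c_5.

-19*z^5/60 + z^4 - z^3/3 - 2*z^2 + 2*z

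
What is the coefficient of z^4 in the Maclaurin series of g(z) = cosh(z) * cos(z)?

Write out both Maclaurin series and multiply, keeping only the needed powers.
[z^0] = 1;  [z^1] = 0;  [z^2] = 0;  [z^3] = 0;  [z^4] = -1/6.

-1/6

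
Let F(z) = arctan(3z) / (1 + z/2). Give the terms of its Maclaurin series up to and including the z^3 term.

-33*z^3/4 - 3*z^2/2 + 3*z

Expand each factor separately, then convolve coefficients.
F(0) = 0
F′(0) = 3
F′′(0) = -3
F′′′(0) = -99/2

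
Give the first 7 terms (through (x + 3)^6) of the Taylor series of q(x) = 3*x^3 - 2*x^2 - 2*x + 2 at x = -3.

q(-3) = -91
q′(-3) = 91
q′′(-3) = -58
q′′′(-3) = 18
q^(4)(-3) = 0
q^(5)(-3) = 0
q^(6)(-3) = 0
Dividing each by k! gives the coefficients c_0, ..., c_6.

3*(x + 3)^3 - 29*(x + 3)^2 + 91*(x + 3) - 91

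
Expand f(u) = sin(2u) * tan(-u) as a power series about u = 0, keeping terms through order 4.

Write out both Maclaurin series and multiply, keeping only the needed powers.
[u^0] = 0;  [u^1] = 0;  [u^2] = -2;  [u^3] = 0;  [u^4] = 2/3.

2*u^4/3 - 2*u^2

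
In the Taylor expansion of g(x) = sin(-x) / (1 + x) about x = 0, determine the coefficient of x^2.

Write out both Maclaurin series and multiply, keeping only the needed powers.
[x^0] = 0;  [x^1] = -1;  [x^2] = 1.

1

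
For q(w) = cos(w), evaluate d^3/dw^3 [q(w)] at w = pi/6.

1/2

The coefficient of (w - pi/6)^3 in the expansion is 1/12, so q′′′(pi/6) = 3! * (1/12) = 1/2.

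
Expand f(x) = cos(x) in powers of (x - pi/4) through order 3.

Use the known series and substitute for the argument.
f(pi/4) = sqrt(2)/2
f′(pi/4) = -sqrt(2)/2
f′′(pi/4) = -sqrt(2)/2
f′′′(pi/4) = sqrt(2)/2

sqrt(2)*(x - pi/4)^3/12 - sqrt(2)*(x - pi/4)^2/4 - sqrt(2)*(x - pi/4)/2 + sqrt(2)/2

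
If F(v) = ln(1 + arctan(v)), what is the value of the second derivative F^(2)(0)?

-1

Let u equal the inner series; expand the outer function in u and truncate.
From the series, [v^2] F = -1/2; multiply by 2! = 2 to get -1.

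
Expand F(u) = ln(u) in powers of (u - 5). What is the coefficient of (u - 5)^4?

-1/2500

Apply the Taylor formula c_k = f^(k)(a)/k!.
[(u - 5)^0] = ln(5);  [(u - 5)^1] = 1/5;  [(u - 5)^2] = -1/50;  [(u - 5)^3] = 1/375;  [(u - 5)^4] = -1/2500.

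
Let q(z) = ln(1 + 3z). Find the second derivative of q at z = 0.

The coefficient of z^2 in the expansion is -9/2, so q′′(0) = 2! * (-9/2) = -9.

-9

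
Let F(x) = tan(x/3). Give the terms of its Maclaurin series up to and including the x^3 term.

x^3/81 + x/3

Differentiate repeatedly and evaluate at the center.
F(0) = 0
F′(0) = 1/3
F′′(0) = 0
F′′′(0) = 2/27
Dividing each by k! gives the coefficients c_0, ..., c_3.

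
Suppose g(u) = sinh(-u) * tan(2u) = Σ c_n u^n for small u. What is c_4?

-3

Take the Cauchy product of the two expansions.
So c_4 = g^(4)(0)/4! = -3.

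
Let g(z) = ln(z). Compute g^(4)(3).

-2/27

Apply the Taylor formula c_k = f^(k)(a)/k!.
From the series, [(z - 3)^4] g = -1/324; multiply by 4! = 24 to get -2/27.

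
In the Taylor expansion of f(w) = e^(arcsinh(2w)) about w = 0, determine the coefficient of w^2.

Substitute the inner expansion into the outer series and collect powers.
[w^0] = 1;  [w^1] = 2;  [w^2] = 2.

2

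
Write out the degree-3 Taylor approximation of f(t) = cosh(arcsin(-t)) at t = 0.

Compose series: expand the inner function first, then feed it into the outer expansion.

t^2/2 + 1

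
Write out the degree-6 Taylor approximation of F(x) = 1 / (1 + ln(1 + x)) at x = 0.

3289*x^6/360 - 347*x^5/60 + 11*x^4/3 - 7*x^3/3 + 3*x^2/2 - x + 1

Write 1/(1+u) = 1 - u + u^2 - u^3 + ... and substitute the series for u.
[x^0] = 1;  [x^1] = -1;  [x^2] = 3/2;  [x^3] = -7/3;  [x^4] = 11/3;  [x^5] = -347/60;  [x^6] = 3289/360.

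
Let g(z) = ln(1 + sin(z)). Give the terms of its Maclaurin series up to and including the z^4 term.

-z^4/12 + z^3/6 - z^2/2 + z

Substitute the inner expansion into the outer series and collect powers.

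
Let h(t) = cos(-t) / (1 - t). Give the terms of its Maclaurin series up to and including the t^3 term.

t^3/2 + t^2/2 + t + 1

Multiply the two series term by term and collect like powers.
h(0) = 1
h′(0) = 1
h′′(0) = 1
h′′′(0) = 3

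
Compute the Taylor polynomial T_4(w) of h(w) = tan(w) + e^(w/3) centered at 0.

Expand each term separately and add.
h(0) = 1
h′(0) = 4/3
h′′(0) = 1/9
h′′′(0) = 55/27
h^(4)(0) = 1/81
The Taylor polynomial is Σ h^(k)(0)/k! · w^k.

w^4/1944 + 55*w^3/162 + w^2/18 + 4*w/3 + 1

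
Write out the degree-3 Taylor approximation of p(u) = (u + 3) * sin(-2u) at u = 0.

4*u^3 - 2*u^2 - 6*u

Distribute the polynomial across the series and collect like powers.
p(0) = 0
p′(0) = -6
p′′(0) = -4
p′′′(0) = 24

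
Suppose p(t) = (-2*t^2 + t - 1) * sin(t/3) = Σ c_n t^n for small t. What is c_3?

Shift and add copies of the series according to the polynomial's terms.
p(0) = 0
p′(0) = -1/3
p′′(0) = 2/3
p′′′(0) = -107/27
Dividing each by k! gives the coefficients c_0, ..., c_3.

-107/162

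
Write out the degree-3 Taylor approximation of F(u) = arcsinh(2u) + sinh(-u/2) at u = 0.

-65*u^3/48 + 3*u/2

Expand each term separately and add.
F(0) = 0
F′(0) = 3/2
F′′(0) = 0
F′′′(0) = -65/8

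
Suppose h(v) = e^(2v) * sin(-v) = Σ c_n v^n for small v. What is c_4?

Write out both Maclaurin series and multiply, keeping only the needed powers.
h(0) = 0
h′(0) = -1
h′′(0) = -4
h′′′(0) = -11
h^(4)(0) = -24

-1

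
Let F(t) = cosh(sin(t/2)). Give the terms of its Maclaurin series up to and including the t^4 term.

Compose series: expand the inner function first, then feed it into the outer expansion.

-t^4/128 + t^2/8 + 1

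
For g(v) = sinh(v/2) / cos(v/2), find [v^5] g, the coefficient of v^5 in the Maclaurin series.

3/320

Write the quotient as an unknown series and match coefficients against numerator = denominator · series.
g(0) = 0
g′(0) = 1/2
g′′(0) = 0
g′′′(0) = 1/2
g^(4)(0) = 0
g^(5)(0) = 9/8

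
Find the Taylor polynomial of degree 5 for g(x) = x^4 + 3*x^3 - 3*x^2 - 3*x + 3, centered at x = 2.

(x - 2)^4 + 11*(x - 2)^3 + 39*(x - 2)^2 + 53*(x - 2) + 25

g(2) = 25
g′(2) = 53
g′′(2) = 78
g′′′(2) = 66
g^(4)(2) = 24
g^(5)(2) = 0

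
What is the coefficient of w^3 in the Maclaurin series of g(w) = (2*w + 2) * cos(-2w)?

-4

Multiply each power in the prefactor through the base expansion.
[w^0] = 2;  [w^1] = 2;  [w^2] = -4;  [w^3] = -4.
So c_3 = g′′′(0)/3! = -4.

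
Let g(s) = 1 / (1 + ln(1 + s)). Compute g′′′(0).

-14

Write 1/(1+u) = 1 - u + u^2 - u^3 + ... and substitute the series for u.
The coefficient of s^3 in the expansion is -7/3, so g′′′(0) = 3! * (-7/3) = -14.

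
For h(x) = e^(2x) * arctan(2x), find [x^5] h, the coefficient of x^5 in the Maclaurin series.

Write out both Maclaurin series and multiply, keeping only the needed powers.
[x^0] = 0;  [x^1] = 2;  [x^2] = 4;  [x^3] = 4/3;  [x^4] = -8/3;  [x^5] = 12/5.
So c_5 = h^(5)(0)/5! = 12/5.

12/5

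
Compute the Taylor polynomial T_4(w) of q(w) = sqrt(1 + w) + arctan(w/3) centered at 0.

-5*w^4/128 + 65*w^3/1296 - w^2/8 + 5*w/6 + 1

Expand each term separately and add.
[w^0] = 1;  [w^1] = 5/6;  [w^2] = -1/8;  [w^3] = 65/1296;  [w^4] = -5/128.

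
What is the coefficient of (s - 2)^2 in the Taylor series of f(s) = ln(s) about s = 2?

f(2) = ln(2)
f′(2) = 1/2
f′′(2) = -1/4
So c_2 = f′′(2)/2! = -1/8.

-1/8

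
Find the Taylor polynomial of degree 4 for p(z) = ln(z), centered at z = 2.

p(2) = ln(2)
p′(2) = 1/2
p′′(2) = -1/4
p′′′(2) = 1/4
p^(4)(2) = -3/8
The Taylor polynomial is Σ p^(k)(2)/k! · (z - 2)^k.

-(z - 2)^4/64 + (z - 2)^3/24 - (z - 2)^2/8 + (z - 2)/2 + ln(2)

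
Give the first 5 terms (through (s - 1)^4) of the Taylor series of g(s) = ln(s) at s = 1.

-(s - 1)^4/4 + (s - 1)^3/3 - (s - 1)^2/2 + (s - 1)

g(1) = 0
g′(1) = 1
g′′(1) = -1
g′′′(1) = 2
g^(4)(1) = -6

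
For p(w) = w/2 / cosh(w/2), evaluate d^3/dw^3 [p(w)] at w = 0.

-3/8

Write the quotient as an unknown series and match coefficients against numerator = denominator · series.
The coefficient of w^3 in the expansion is -1/16, so p′′′(0) = 3! * (-1/16) = -3/8.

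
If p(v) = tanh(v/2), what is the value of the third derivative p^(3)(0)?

The coefficient of v^3 in the expansion is -1/24, so p′′′(0) = 3! * (-1/24) = -1/4.

-1/4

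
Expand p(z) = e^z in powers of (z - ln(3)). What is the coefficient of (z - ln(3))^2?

Use the known series and substitute for the argument.
p(ln(3)) = 3
p′(ln(3)) = 3
p′′(ln(3)) = 3
So c_2 = p′′(ln(3))/2! = 3/2.

3/2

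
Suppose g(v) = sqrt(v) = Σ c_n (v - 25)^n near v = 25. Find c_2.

c_2 = g′′(25)/2! = -1/1000.

-1/1000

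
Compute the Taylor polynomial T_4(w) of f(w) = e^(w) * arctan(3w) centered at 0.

Take the Cauchy product of the two expansions.
[w^0] = 0;  [w^1] = 3;  [w^2] = 3;  [w^3] = -15/2;  [w^4] = -17/2.

-17*w^4/2 - 15*w^3/2 + 3*w^2 + 3*w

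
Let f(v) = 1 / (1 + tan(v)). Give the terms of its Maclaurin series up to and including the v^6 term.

Write 1/(1+u) = 1 - u + u^2 - u^3 + ... and substitute the series for u.
f(0) = 1
f′(0) = -1
f′′(0) = 2
f′′′(0) = -8
f^(4)(0) = 40
f^(5)(0) = -256
f^(6)(0) = 1952

122*v^6/45 - 32*v^5/15 + 5*v^4/3 - 4*v^3/3 + v^2 - v + 1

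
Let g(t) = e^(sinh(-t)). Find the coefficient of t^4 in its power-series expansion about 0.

5/24

Compose series: expand the inner function first, then feed it into the outer expansion.
[t^0] = 1;  [t^1] = -1;  [t^2] = 1/2;  [t^3] = -1/3;  [t^4] = 5/24.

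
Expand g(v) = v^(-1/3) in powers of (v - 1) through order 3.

g(1) = 1
g′(1) = -1/3
g′′(1) = 4/9
g′′′(1) = -28/27
Dividing each by k! gives the coefficients c_0, ..., c_3.

-14*(v - 1)^3/81 + 2*(v - 1)^2/9 - (v - 1)/3 + 1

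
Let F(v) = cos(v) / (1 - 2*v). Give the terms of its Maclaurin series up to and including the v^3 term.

7*v^3 + 7*v^2/2 + 2*v + 1

Use 1/(1 - r) = Σ r^k on the denominator, then take the Cauchy product.
F(0) = 1
F′(0) = 2
F′′(0) = 7
F′′′(0) = 42
Dividing each by k! gives the coefficients c_0, ..., c_3.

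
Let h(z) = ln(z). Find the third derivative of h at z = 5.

2/125

The coefficient of (z - 5)^3 in the expansion is 1/375, so h′′′(5) = 3! * (1/375) = 2/125.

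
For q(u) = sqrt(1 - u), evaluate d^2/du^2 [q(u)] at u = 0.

The coefficient of u^2 in the expansion is -1/8, so q′′(0) = 2! * (-1/8) = -1/4.

-1/4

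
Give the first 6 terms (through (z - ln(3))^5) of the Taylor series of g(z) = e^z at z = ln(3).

(z - ln(3))^5/40 + (z - ln(3))^4/8 + (z - ln(3))^3/2 + 3*(z - ln(3))^2/2 + 3*(z - ln(3)) + 3

g(ln(3)) = 3
g′(ln(3)) = 3
g′′(ln(3)) = 3
g′′′(ln(3)) = 3
g^(4)(ln(3)) = 3
g^(5)(ln(3)) = 3
Then c_k = g^(k)(ln(3))/k! gives each Taylor coefficient.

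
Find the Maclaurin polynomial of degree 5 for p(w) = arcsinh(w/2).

Use the known series and substitute for the argument.
p(0) = 0
p′(0) = 1/2
p′′(0) = 0
p′′′(0) = -1/8
p^(4)(0) = 0
p^(5)(0) = 9/32
Dividing each by k! gives the coefficients c_0, ..., c_5.

3*w^5/1280 - w^3/48 + w/2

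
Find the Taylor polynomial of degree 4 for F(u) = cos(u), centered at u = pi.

F(pi) = -1
F′(pi) = 0
F′′(pi) = 1
F′′′(pi) = 0
F^(4)(pi) = -1
The Taylor polynomial is Σ F^(k)(pi)/k! · (u - pi)^k.

-(u - pi)^4/24 + (u - pi)^2/2 - 1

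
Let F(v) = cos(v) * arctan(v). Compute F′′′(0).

-5

Expand each factor separately, then convolve coefficients.
The coefficient of v^3 in the expansion is -5/6, so F′′′(0) = 3! * (-5/6) = -5.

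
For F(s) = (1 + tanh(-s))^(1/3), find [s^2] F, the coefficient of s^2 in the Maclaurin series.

-1/9

Substitute the inner expansion into the outer series and collect powers.
F(0) = 1
F′(0) = -1/3
F′′(0) = -2/9
Then c_k = F^(k)(0)/k! gives each Taylor coefficient.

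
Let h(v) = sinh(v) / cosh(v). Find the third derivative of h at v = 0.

Invert the denominator's series and multiply.
From the series, [v^3] h = -1/3; multiply by 3! = 6 to get -2.

-2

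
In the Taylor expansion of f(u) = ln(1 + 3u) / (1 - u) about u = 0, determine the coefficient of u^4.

-51/4

Multiply the two series term by term and collect like powers.
f(0) = 0
f′(0) = 3
f′′(0) = -3
f′′′(0) = 45
f^(4)(0) = -306
So c_4 = f^(4)(0)/4! = -51/4.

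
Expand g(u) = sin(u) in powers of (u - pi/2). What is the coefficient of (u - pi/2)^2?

[(u - pi/2)^0] = 1;  [(u - pi/2)^1] = 0;  [(u - pi/2)^2] = -1/2.

-1/2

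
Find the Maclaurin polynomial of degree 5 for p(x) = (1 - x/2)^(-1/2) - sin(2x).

Combine the two series term by term.
p(0) = 1
p′(0) = -7/4
p′′(0) = 3/16
p′′′(0) = 527/64
p^(4)(0) = 105/256
p^(5)(0) = -31823/1024

-31823*x^5/122880 + 35*x^4/2048 + 527*x^3/384 + 3*x^2/32 - 7*x/4 + 1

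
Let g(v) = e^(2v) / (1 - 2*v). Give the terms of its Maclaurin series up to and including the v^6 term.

7828*v^6/45 + 1304*v^5/15 + 130*v^4/3 + 64*v^3/3 + 10*v^2 + 4*v + 1

Use 1/(1 - r) = Σ r^k on the denominator, then take the Cauchy product.
g(0) = 1
g′(0) = 4
g′′(0) = 20
g′′′(0) = 128
g^(4)(0) = 1040
g^(5)(0) = 10432
g^(6)(0) = 125248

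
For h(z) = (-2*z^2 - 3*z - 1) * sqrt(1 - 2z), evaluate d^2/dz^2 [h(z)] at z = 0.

Distribute the polynomial across the series and collect like powers.
From the series, [z^2] h = 3/2; multiply by 2! = 2 to get 3.

3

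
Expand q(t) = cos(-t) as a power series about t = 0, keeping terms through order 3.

q(0) = 1
q′(0) = 0
q′′(0) = -1
q′′′(0) = 0
Then c_k = q^(k)(0)/k! gives each Taylor coefficient.

1 - t^2/2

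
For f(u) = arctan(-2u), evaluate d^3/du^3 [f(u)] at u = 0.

16

The coefficient of u^3 in the expansion is 8/3, so f′′′(0) = 3! * (8/3) = 16.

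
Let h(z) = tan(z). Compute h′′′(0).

2

Compute the successive derivatives at the expansion point and divide by k!.
From the series, [z^3] h = 1/3; multiply by 3! = 6 to get 2.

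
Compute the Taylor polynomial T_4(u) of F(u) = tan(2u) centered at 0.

[u^0] = 0;  [u^1] = 2;  [u^2] = 0;  [u^3] = 8/3;  [u^4] = 0.

8*u^3/3 + 2*u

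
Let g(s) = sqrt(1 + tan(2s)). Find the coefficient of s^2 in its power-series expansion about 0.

-1/2

Plug the Maclaurin series of the inner function into that of the outer and collect terms.
g(0) = 1
g′(0) = 1
g′′(0) = -1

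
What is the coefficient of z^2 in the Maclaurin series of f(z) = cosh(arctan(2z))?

Substitute the inner expansion into the outer series and collect powers.
f(0) = 1
f′(0) = 0
f′′(0) = 4
Dividing each by k! gives the coefficients c_0, ..., c_2.

2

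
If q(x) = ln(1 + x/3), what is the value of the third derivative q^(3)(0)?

The coefficient of x^3 in the expansion is 1/81, so q′′′(0) = 3! * (1/81) = 2/27.

2/27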